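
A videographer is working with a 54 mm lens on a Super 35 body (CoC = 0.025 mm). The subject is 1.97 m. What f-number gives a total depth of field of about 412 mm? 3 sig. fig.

f/6.30

Write h = H − f = f²/(N·c). The thin-lens limits are Dn = s·h/(h + (s−f)) and Df = s·h/(h − (s−f)), so DoF = Df − Dn = 2·s·(s−f)·h / (h² − (s−f)²).
That is a quadratic in h: DoF·h² − 2·s·(s−f)·h − DoF·(s−f)² = 0 ⇒ h = (s−f)·(s + √(s² + DoF²)) / DoF = 1916 × (1970 + √(1970² + 412²)) / 412 = 1916 × (1970 + 2012.62) / 412 ≈ 18521 mm.
Then N = f²/(c·h) = 54² / (0.025 × 18521) = 2916 / 463.03 ≈ 6.30.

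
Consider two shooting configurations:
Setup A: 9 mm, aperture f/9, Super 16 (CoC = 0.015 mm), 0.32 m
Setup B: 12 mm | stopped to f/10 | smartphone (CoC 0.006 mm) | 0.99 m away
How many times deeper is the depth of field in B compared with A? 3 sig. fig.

2.13

Setup A: H = 9²/(9×0.015) + 9 ≈ 609.0 mm; DoF = Df − Dn = 664.36 − 210.76 ≈ 453.60 mm.
Setup B: H = 12²/(10×0.006) + 12 ≈ 2412.0 mm; DoF = Df − Dn = 1670.89 − 703.37 ≈ 967.52 mm.
Ratio = 967.52 / 453.60 ≈ 2.13.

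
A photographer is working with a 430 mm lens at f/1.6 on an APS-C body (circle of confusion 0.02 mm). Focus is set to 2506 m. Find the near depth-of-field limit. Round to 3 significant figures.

Hyperfocal distance H = f²/(N·c) + f = 430²/(1.6 × 0.02) + 430 = 184900/0.032 + 430 ≈ 5778555.0 mm ≈ 5779 m.
Near limit Dn = s·(H − f)/(H + s − 2f) = 2506000 × (5778555.0 − 430) / (5778555.0 + 2506000 − 2 × 430) = 2506000 × 5778125.0 / 8283695.0 ≈ 1748010 mm ≈ 1750 m.

1750 m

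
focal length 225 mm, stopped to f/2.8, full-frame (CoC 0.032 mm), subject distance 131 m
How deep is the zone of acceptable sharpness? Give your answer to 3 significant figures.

Hyperfocal distance H = f²/(N·c) + f = 225²/(2.8 × 0.032) + 225 = 50625/0.0896 + 225 ≈ 565236.2 mm ≈ 565.2 m.
Near limit Dn = s·(H − f)/(H + s − 2f) = 131000 × (565236.2 − 225) / (565236.2 + 131000 − 2 × 225) = 131000 × 565011.2 / 695786.2 ≈ 106378 mm.
Far limit Df = s·(H − f)/(H − s) = 131000 × (565236.2 − 225) / (565236.2 − 131000) = 131000 × 565011.2 / 434236.2 ≈ 170452 mm.
Depth of field = Df − Dn = 170452 − 106378 ≈ 64074 mm ≈ 64.1 m.

64.1 m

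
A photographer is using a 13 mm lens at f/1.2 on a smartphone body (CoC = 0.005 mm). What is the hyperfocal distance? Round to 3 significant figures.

Hyperfocal distance H = f²/(N·c) + f = 13²/(1.2 × 0.005) + 13 = 169/0.006 + 13 ≈ 28179.7 mm ≈ 28.2 m.

28.2 m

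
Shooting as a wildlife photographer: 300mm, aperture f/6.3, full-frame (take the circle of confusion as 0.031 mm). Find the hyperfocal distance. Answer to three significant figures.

461 m

Hyperfocal distance H = f²/(N·c) + f = 300²/(6.3 × 0.031) + 300 = 90000/0.1953 + 300 ≈ 461129.5 mm ≈ 461 m.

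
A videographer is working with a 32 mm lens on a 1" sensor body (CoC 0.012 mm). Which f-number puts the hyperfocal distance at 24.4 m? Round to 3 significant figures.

f/3.50

Rearrange H = f²/(N·c) + f for N: N = f² / ((H − f)·c).
N = 32² / ((24400 − 32) × 0.012) = 1024 / 292.4 ≈ 3.50.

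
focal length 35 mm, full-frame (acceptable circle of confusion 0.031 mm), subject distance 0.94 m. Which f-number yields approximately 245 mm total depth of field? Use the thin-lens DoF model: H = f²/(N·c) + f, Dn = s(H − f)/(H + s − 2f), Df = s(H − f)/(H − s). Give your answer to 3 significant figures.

Write h = H − f = f²/(N·c). The thin-lens limits are Dn = s·h/(h + (s−f)) and Df = s·h/(h − (s−f)), so DoF = Df − Dn = 2·s·(s−f)·h / (h² − (s−f)²).
That is a quadratic in h: DoF·h² − 2·s·(s−f)·h − DoF·(s−f)² = 0 ⇒ h = (s−f)·(s + √(s² + DoF²)) / DoF = 905 × (940 + √(940² + 245²)) / 245 = 905 × (940 + 971.404) / 245 ≈ 7060.5 mm.
Then N = f²/(c·h) = 35² / (0.031 × 7060.5) = 1225 / 218.88 ≈ 5.60.

f/5.60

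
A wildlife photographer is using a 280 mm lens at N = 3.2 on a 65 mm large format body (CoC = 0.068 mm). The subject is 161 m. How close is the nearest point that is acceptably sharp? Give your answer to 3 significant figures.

111 m

Hyperfocal distance H = f²/(N·c) + f = 280²/(3.2 × 0.068) + 280 = 78400/0.2176 + 280 ≈ 360574.1 mm ≈ 360.6 m.
Near limit Dn = s·(H − f)/(H + s − 2f) = 161000 × (360574.1 − 280) / (360574.1 + 161000 − 2 × 280) = 161000 × 360294.1 / 521014.1 ≈ 111335 mm ≈ 111 m.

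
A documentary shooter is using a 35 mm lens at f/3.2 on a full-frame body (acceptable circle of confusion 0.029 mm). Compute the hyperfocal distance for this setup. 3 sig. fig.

13.2 m

Hyperfocal distance H = f²/(N·c) + f = 35²/(3.2 × 0.029) + 35 = 1225/0.0928 + 35 ≈ 13235.4 mm ≈ 13.2 m.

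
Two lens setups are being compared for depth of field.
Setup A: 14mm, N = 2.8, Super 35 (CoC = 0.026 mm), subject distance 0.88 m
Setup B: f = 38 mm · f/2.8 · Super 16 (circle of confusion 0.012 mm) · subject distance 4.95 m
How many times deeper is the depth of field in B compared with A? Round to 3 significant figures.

1.82

Setup A: H = 14²/(2.8×0.026) + 14 ≈ 2706.3 mm; DoF = Df − Dn = 1297.28 − 665.83 ≈ 631.45 mm.
Setup B: H = 38²/(2.8×0.012) + 38 ≈ 43014.2 mm; DoF = Df − Dn = 5588.8 − 4442.3 ≈ 1146.5 mm.
Ratio = 1146.5 / 631.45 ≈ 1.82.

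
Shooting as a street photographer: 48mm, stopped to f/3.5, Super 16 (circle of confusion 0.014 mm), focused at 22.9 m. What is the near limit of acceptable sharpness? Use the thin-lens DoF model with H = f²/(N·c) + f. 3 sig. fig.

Hyperfocal distance H = f²/(N·c) + f = 48²/(3.5 × 0.014) + 48 = 2304/0.049 + 48 ≈ 47068.4 mm ≈ 47.07 m.
Near limit Dn = s·(H − f)/(H + s − 2f) = 22900 × (47068.4 − 48) / (47068.4 + 22900 − 2 × 48) = 22900 × 47020.4 / 69872.4 ≈ 15410 mm ≈ 15.4 m.

15.4 m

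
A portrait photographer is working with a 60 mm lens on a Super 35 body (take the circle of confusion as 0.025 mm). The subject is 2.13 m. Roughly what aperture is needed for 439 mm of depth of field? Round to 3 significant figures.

f/7.09

Write h = H − f = f²/(N·c). The thin-lens limits are Dn = s·h/(h + (s−f)) and Df = s·h/(h − (s−f)), so DoF = Df − Dn = 2·s·(s−f)·h / (h² − (s−f)²).
That is a quadratic in h: DoF·h² − 2·s·(s−f)·h − DoF·(s−f)² = 0 ⇒ h = (s−f)·(s + √(s² + DoF²)) / DoF = 2070 × (2130 + √(2130² + 439²)) / 439 = 2070 × (2130 + 2174.77) / 439 ≈ 20298 mm.
Then N = f²/(c·h) = 60² / (0.025 × 20298) = 3600 / 507.45 ≈ 7.09.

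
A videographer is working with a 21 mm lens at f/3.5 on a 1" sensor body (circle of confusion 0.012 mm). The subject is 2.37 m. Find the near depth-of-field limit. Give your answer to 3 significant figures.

1.94 m

Hyperfocal distance H = f²/(N·c) + f = 21²/(3.5 × 0.012) + 21 = 441/0.042 + 21 ≈ 10521.0 mm ≈ 10.52 m.
Near limit Dn = s·(H − f)/(H + s − 2f) = 2370 × (10521.0 − 21) / (10521.0 + 2370 − 2 × 21) = 2370 × 10500.0 / 12849.0 ≈ 1936.7 mm ≈ 1.94 m.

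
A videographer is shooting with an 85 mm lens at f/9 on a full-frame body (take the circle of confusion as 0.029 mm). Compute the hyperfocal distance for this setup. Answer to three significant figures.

27.8 m

Hyperfocal distance H = f²/(N·c) + f = 85²/(9 × 0.029) + 85 = 7225/0.261 + 85 ≈ 27767.0 mm ≈ 27.8 m.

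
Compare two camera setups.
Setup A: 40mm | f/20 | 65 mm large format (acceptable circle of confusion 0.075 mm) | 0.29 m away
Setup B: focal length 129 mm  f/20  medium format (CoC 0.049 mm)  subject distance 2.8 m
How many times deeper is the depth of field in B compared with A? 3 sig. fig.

6.28

Setup A: H = 40²/(20×0.075) + 40 ≈ 1106.7 mm; DoF = Df − Dn = 378.78 − 234.94 ≈ 143.84 mm.
Setup B: H = 129²/(20×0.049) + 129 ≈ 17109.6 mm; DoF = Df − Dn = 3322.64 − 2419.43 ≈ 903.21 mm.
Ratio = 903.21 / 143.84 ≈ 6.28.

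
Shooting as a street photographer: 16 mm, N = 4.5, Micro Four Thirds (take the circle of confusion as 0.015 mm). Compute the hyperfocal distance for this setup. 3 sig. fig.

Hyperfocal distance H = f²/(N·c) + f = 16²/(4.5 × 0.015) + 16 = 256/0.0675 + 16 ≈ 3808.6 mm ≈ 3.81 m.

3.81 m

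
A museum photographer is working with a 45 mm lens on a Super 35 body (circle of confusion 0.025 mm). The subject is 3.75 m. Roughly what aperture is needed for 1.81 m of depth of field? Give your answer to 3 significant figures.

f/5

Write h = H − f = f²/(N·c). The thin-lens limits are Dn = s·h/(h + (s−f)) and Df = s·h/(h − (s−f)), so DoF = Df − Dn = 2·s·(s−f)·h / (h² − (s−f)²).
That is a quadratic in h: DoF·h² − 2·s·(s−f)·h − DoF·(s−f)² = 0 ⇒ h = (s−f)·(s + √(s² + DoF²)) / DoF = 3705 × (3750 + √(3750² + 1810²)) / 1810 = 3705 × (3750 + 4163.96) / 1810 ≈ 16200 mm.
Then N = f²/(c·h) = 45² / (0.025 × 16200) = 2025 / 404.99 ≈ 5.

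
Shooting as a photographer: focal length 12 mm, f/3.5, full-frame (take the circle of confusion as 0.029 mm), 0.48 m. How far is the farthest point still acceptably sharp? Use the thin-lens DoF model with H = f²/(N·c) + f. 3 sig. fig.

0.716 m

Hyperfocal distance H = f²/(N·c) + f = 12²/(3.5 × 0.029) + 12 = 144/0.1015 + 12 ≈ 1430.7 mm ≈ 1.431 m.
Far limit Df = s·(H − f)/(H − s) = 480 × (1430.7 − 12) / (1430.7 − 480) = 480 × 1418.7 / 950.7 ≈ 716.28 mm ≈ 0.716 m.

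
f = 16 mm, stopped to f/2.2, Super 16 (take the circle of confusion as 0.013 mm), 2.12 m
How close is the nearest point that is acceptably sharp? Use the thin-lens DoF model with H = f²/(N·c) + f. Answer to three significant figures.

Hyperfocal distance H = f²/(N·c) + f = 16²/(2.2 × 0.013) + 16 = 256/0.0286 + 16 ≈ 8967.0 mm ≈ 8.967 m.
Near limit Dn = s·(H − f)/(H + s − 2f) = 2120 × (8967.0 − 16) / (8967.0 + 2120 − 2 × 16) = 2120 × 8951.0 / 11055.0 ≈ 1716.5 mm ≈ 1.72 m.

1.72 m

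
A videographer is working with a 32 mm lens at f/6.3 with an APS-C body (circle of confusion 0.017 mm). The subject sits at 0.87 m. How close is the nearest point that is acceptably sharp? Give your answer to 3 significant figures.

Hyperfocal distance H = f²/(N·c) + f = 32²/(6.3 × 0.017) + 32 = 1024/0.1071 + 32 ≈ 9593.2 mm ≈ 9.593 m.
Near limit Dn = s·(H − f)/(H + s − 2f) = 870 × (9593.2 − 32) / (9593.2 + 870 − 2 × 32) = 870 × 9561.2 / 10399.2 ≈ 799.89 mm ≈ 0.800 m.

0.800 m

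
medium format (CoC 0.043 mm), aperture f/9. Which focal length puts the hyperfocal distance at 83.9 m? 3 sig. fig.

From H = f²/(N·c) + f, with f ≪ H: f ≈ √(H·N·c) = √(83900 × 9 × 0.043) = √32469 ≈ 180.2 mm.
The +f correction barely moves this — solving exactly, f² + N·c·f − N·c·H = 0 ⇒ f = (−N·c + √((N·c)² + 4·N·c·H))/2 = (−0.387 + √129877)/2 ≈ 180.00 mm, so f ≈ 180 mm.

180 mm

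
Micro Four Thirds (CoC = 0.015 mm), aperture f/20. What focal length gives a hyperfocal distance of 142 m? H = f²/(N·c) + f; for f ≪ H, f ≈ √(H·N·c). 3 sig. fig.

206 mm

From H = f²/(N·c) + f, with f ≪ H: f ≈ √(H·N·c) = √(142000 × 20 × 0.015) = √42600 ≈ 206.4 mm.
The +f correction barely moves this — solving exactly, f² + N·c·f − N·c·H = 0 ⇒ f = (−N·c + √((N·c)² + 4·N·c·H))/2 = (−0.3 + √170400)/2 ≈ 206.25 mm, so f ≈ 206 mm.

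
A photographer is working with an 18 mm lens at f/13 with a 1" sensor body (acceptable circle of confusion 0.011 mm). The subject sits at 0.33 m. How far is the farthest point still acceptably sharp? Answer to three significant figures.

383 mm

Hyperfocal distance H = f²/(N·c) + f = 18²/(13 × 0.011) + 18 = 324/0.143 + 18 ≈ 2283.7 mm ≈ 2.284 m.
Far limit Df = s·(H − f)/(H − s) = 330 × (2283.7 − 18) / (2283.7 − 330) = 330 × 2265.7 / 1953.7 ≈ 382.70 mm.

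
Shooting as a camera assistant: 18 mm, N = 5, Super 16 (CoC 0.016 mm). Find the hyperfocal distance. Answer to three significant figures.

Hyperfocal distance H = f²/(N·c) + f = 18²/(5 × 0.016) + 18 = 324/0.08 + 18 ≈ 4068.0 mm ≈ 4.07 m.

4.07 m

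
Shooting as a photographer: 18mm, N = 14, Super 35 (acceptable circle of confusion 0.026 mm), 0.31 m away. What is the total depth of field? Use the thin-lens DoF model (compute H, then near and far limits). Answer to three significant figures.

Hyperfocal distance H = f²/(N·c) + f = 18²/(14 × 0.026) + 18 = 324/0.364 + 18 ≈ 908.1 mm ≈ 0.908 m.
Near limit Dn = s·(H − f)/(H + s − 2f) = 310 × (908.1 − 18) / (908.1 + 310 − 2 × 18) = 310 × 890.1 / 1182.1 ≈ 233.43 mm.
Far limit Df = s·(H − f)/(H − s) = 310 × (908.1 − 18) / (908.1 − 310) = 310 × 890.1 / 598.1 ≈ 461.34 mm.
Depth of field = Df − Dn = 461.34 − 233.43 ≈ 227.91 mm.

228 mm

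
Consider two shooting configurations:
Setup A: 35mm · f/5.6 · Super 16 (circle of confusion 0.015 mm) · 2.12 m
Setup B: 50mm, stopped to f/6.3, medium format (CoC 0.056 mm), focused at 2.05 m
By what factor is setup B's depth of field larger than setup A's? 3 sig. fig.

Setup A: H = 35²/(5.6×0.015) + 35 ≈ 14618.3 mm; DoF = Df − Dn = 2473.66 − 1854.81 ≈ 618.85 mm.
Setup B: H = 50²/(6.3×0.056) + 50 ≈ 7136.2 mm; DoF = Df − Dn = 2856.1 − 1598.8 ≈ 1257.3 mm.
Ratio = 1257.3 / 618.85 ≈ 2.03.

2.03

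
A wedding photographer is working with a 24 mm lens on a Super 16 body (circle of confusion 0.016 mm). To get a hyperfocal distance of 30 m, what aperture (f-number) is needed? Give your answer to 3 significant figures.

f/1.20

Rearrange H = f²/(N·c) + f for N: N = f² / ((H − f)·c).
N = 24² / ((30000 − 24) × 0.016) = 576 / 479.6 ≈ 1.20.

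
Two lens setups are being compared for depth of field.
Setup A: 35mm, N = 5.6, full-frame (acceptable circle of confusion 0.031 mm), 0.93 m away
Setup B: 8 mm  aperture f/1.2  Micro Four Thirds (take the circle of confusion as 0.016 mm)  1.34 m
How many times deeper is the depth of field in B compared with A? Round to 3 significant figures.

5.32

Setup A: H = 35²/(5.6×0.031) + 35 ≈ 7091.5 mm; DoF = Df − Dn = 1065.09 − 825.32 ≈ 239.77 mm.
Setup B: H = 8²/(1.2×0.016) + 8 ≈ 3341.3 mm; DoF = Df − Dn = 2231.8 − 957.4 ≈ 1274.4 mm.
Ratio = 1274.4 / 239.77 ≈ 5.32.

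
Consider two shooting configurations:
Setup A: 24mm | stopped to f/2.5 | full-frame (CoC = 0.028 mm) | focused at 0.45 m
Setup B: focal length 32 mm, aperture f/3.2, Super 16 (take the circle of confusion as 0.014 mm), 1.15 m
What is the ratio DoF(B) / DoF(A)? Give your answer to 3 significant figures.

2.41

Setup A: H = 24²/(2.5×0.028) + 24 ≈ 8252.6 mm; DoF = Df − Dn = 474.569 − 427.850 ≈ 46.719 mm.
Setup B: H = 32²/(3.2×0.014) + 32 ≈ 22889.1 mm; DoF = Df − Dn = 1209.14 − 1096.37 ≈ 112.77 mm.
Ratio = 112.77 / 46.719 ≈ 2.41.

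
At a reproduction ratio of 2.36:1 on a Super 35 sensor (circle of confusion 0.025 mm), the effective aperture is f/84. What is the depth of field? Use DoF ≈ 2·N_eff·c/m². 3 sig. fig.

At magnification m, DoF ≈ 2·N_eff·c/m² = 2 × 84 × 0.025 / 2.36² = 4.2 / 5.57 ≈ 0.754 mm.

0.754 mm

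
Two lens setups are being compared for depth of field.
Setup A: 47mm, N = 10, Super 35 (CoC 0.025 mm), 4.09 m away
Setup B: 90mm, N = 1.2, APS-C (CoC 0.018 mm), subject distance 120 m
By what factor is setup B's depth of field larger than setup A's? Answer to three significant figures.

Setup A: H = 47²/(10×0.025) + 47 ≈ 8883.0 mm; DoF = Df − Dn = 7540.0 − 2806.1 ≈ 4733.9 mm.
Setup B: H = 90²/(1.2×0.018) + 90 ≈ 375090.0 mm; DoF = Df − Dn = 176408 − 90926 ≈ 85482 mm.
Ratio = 85482 / 4733.9 ≈ 18.1.

18.1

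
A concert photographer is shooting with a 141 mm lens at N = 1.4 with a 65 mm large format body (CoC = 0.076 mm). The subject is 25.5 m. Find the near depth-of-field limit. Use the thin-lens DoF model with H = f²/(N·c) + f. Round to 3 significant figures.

Hyperfocal distance H = f²/(N·c) + f = 141²/(1.4 × 0.076) + 141 = 19881/0.1064 + 141 ≈ 186992.5 mm ≈ 187.0 m.
Near limit Dn = s·(H − f)/(H + s − 2f) = 25500 × (186992.5 − 141) / (186992.5 + 25500 − 2 × 141) = 25500 × 186851.5 / 212210.5 ≈ 22453 mm ≈ 22.5 m.

22.5 m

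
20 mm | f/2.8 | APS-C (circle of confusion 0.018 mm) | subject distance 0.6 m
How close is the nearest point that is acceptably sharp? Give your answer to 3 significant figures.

Hyperfocal distance H = f²/(N·c) + f = 20²/(2.8 × 0.018) + 20 = 400/0.0504 + 20 ≈ 7956.5 mm ≈ 7.957 m.
Near limit Dn = s·(H − f)/(H + s − 2f) = 600 × (7956.5 − 20) / (7956.5 + 600 − 2 × 20) = 600 × 7936.5 / 8516.5 ≈ 559.14 mm ≈ 0.559 m.

0.559 m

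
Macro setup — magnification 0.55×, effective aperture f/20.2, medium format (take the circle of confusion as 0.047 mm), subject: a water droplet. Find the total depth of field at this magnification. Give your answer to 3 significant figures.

At magnification m, DoF ≈ 2·N_eff·c/m² = 2 × 20.2 × 0.047 / 0.55² = 1.899 / 0.3025 ≈ 6.28 mm.

6.28 mm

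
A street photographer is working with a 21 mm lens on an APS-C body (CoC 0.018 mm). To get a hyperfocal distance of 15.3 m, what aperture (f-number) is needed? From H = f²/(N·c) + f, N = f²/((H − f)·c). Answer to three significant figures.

Rearrange H = f²/(N·c) + f for N: N = f² / ((H − f)·c).
N = 21² / ((15300 − 21) × 0.018) = 441 / 275.0 ≈ 1.60.

f/1.60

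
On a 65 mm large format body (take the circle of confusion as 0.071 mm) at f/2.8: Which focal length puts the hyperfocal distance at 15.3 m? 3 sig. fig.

55.1 mm

From H = f²/(N·c) + f, with f ≪ H: f ≈ √(H·N·c) = √(15300 × 2.8 × 0.071) = √3041.6 ≈ 55.15 mm.
Exact: f² + N·c·f − N·c·H = 0 ⇒ f = (−N·c + √((N·c)² + 4·N·c·H))/2 = (−0.1988 + √12167)/2 ≈ 55.052 mm ≈ 55.1 mm.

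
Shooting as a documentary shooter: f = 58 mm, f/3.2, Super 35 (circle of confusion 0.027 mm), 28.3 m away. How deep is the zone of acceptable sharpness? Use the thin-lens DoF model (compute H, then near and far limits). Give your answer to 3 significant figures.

Hyperfocal distance H = f²/(N·c) + f = 58²/(3.2 × 0.027) + 58 = 3364/0.0864 + 58 ≈ 38993.2 mm ≈ 38.99 m.
Near limit Dn = s·(H − f)/(H + s − 2f) = 28300 × (38993.2 − 58) / (38993.2 + 28300 − 2 × 58) = 28300 × 38935.2 / 67177.2 ≈ 16402 mm.
Far limit Df = s·(H − f)/(H − s) = 28300 × (38993.2 − 58) / (38993.2 − 28300) = 28300 × 38935.2 / 10693.2 ≈ 103044 mm.
Depth of field = Df − Dn = 103044 − 16402 ≈ 86642 mm ≈ 86.6 m.

86.6 m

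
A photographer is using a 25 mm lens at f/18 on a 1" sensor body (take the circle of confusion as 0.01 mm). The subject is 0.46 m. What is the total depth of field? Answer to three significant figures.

117 mm

Hyperfocal distance H = f²/(N·c) + f = 25²/(18 × 0.01) + 25 = 625/0.18 + 25 ≈ 3497.2 mm ≈ 3.497 m.
Near limit Dn = s·(H − f)/(H + s − 2f) = 460 × (3497.2 − 25) / (3497.2 + 460 − 2 × 25) = 460 × 3472.2 / 3907.2 ≈ 408.79 mm.
Far limit Df = s·(H − f)/(H − s) = 460 × (3497.2 − 25) / (3497.2 − 460) = 460 × 3472.2 / 3037.2 ≈ 525.88 mm.
Depth of field = Df − Dn = 525.88 − 408.79 ≈ 117.09 mm.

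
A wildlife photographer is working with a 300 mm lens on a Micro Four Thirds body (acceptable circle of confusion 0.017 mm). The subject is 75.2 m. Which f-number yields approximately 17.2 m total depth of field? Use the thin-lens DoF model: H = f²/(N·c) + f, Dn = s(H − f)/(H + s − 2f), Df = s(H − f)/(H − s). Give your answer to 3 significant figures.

Write h = H − f = f²/(N·c). The thin-lens limits are Dn = s·h/(h + (s−f)) and Df = s·h/(h − (s−f)), so DoF = Df − Dn = 2·s·(s−f)·h / (h² − (s−f)²).
That is a quadratic in h: DoF·h² − 2·s·(s−f)·h − DoF·(s−f)² = 0 ⇒ h = (s−f)·(s + √(s² + DoF²)) / DoF = 74900 × (75200 + √(75200² + 17200²)) / 17200 = 74900 × (75200 + 77141.9) / 17200 ≈ 663396 mm.
Then N = f²/(c·h) = 300² / (0.017 × 663396) = 90000 / 11278 ≈ 7.98.

f/7.98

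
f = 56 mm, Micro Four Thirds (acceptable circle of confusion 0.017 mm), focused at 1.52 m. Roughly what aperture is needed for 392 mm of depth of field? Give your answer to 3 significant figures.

Write h = H − f = f²/(N·c). The thin-lens limits are Dn = s·h/(h + (s−f)) and Df = s·h/(h − (s−f)), so DoF = Df − Dn = 2·s·(s−f)·h / (h² − (s−f)²).
That is a quadratic in h: DoF·h² − 2·s·(s−f)·h − DoF·(s−f)² = 0 ⇒ h = (s−f)·(s + √(s² + DoF²)) / DoF = 1464 × (1520 + √(1520² + 392²)) / 392 = 1464 × (1520 + 1569.73) / 392 ≈ 11539 mm.
Then N = f²/(c·h) = 56² / (0.017 × 11539) = 3136 / 196.17 ≈ 16.

f/16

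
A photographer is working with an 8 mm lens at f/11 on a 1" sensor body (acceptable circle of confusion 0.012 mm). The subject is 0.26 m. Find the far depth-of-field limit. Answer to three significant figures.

0.541 m

Hyperfocal distance H = f²/(N·c) + f = 8²/(11 × 0.012) + 8 = 64/0.132 + 8 ≈ 492.8 mm ≈ 0.493 m.
Far limit Df = s·(H − f)/(H − s) = 260 × (492.8 − 8) / (492.8 − 260) = 260 × 484.8 / 232.8 ≈ 541.38 mm ≈ 0.541 m.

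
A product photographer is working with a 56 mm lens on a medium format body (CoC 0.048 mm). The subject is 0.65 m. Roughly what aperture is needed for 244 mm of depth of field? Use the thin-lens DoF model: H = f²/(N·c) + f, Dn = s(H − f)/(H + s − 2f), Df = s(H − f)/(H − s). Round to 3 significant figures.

Write h = H − f = f²/(N·c). The thin-lens limits are Dn = s·h/(h + (s−f)) and Df = s·h/(h − (s−f)), so DoF = Df − Dn = 2·s·(s−f)·h / (h² − (s−f)²).
That is a quadratic in h: DoF·h² − 2·s·(s−f)·h − DoF·(s−f)² = 0 ⇒ h = (s−f)·(s + √(s² + DoF²)) / DoF = 594 × (650 + √(650² + 244²)) / 244 = 594 × (650 + 694.288) / 244 ≈ 3272.6 mm.
Then N = f²/(c·h) = 56² / (0.048 × 3272.6) = 3136 / 157.08 ≈ 20.

f/20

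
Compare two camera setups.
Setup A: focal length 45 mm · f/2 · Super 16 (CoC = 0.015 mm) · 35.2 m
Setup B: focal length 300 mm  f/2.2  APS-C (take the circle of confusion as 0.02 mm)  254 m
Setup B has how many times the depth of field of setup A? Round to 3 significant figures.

Setup A: H = 45²/(2×0.015) + 45 ≈ 67545.0 mm; DoF = Df − Dn = 73458 − 23145 ≈ 50313 mm.
Setup B: H = 300²/(2.2×0.02) + 300 ≈ 2045754.5 mm; DoF = Df − Dn = 289965 − 225972 ≈ 63993 mm.
Ratio = 63993 / 50313 ≈ 1.27.

1.27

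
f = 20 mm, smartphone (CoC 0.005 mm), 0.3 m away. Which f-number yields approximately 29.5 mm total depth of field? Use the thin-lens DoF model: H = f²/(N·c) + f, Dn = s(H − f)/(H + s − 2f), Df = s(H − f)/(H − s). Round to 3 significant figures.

f/14

Write h = H − f = f²/(N·c). The thin-lens limits are Dn = s·h/(h + (s−f)) and Df = s·h/(h − (s−f)), so DoF = Df − Dn = 2·s·(s−f)·h / (h² − (s−f)²).
That is a quadratic in h: DoF·h² − 2·s·(s−f)·h − DoF·(s−f)² = 0 ⇒ h = (s−f)·(s + √(s² + DoF²)) / DoF = 280 × (300 + √(300² + 29.5²)) / 29.5 = 280 × (300 + 301.447) / 29.5 ≈ 5708.6 mm.
Then N = f²/(c·h) = 20² / (0.005 × 5708.6) = 400 / 28.543 ≈ 14.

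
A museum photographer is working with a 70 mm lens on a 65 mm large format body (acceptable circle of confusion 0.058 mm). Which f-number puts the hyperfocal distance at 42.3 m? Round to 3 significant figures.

f/2.00

Rearrange H = f²/(N·c) + f for N: N = f² / ((H − f)·c).
N = 70² / ((42300 − 70) × 0.058) = 4900 / 2449 ≈ 2.00.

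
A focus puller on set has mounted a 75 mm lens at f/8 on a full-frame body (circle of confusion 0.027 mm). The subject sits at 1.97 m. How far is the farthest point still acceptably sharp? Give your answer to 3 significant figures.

2.12 m

Hyperfocal distance H = f²/(N·c) + f = 75²/(8 × 0.027) + 75 = 5625/0.216 + 75 ≈ 26116.7 mm ≈ 26.12 m.
Far limit Df = s·(H − f)/(H − s) = 1970 × (26116.7 − 75) / (26116.7 − 1970) = 1970 × 26041.7 / 24146.7 ≈ 2124.6 mm ≈ 2.12 m.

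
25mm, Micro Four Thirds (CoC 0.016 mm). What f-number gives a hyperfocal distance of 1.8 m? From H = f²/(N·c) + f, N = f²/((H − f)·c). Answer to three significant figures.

f/22

Rearrange H = f²/(N·c) + f for N: N = f² / ((H − f)·c).
N = 25² / ((1800 − 25) × 0.016) = 625 / 28.40 ≈ 22.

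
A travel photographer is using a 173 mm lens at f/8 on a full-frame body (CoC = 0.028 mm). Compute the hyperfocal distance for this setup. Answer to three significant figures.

134 m

Hyperfocal distance H = f²/(N·c) + f = 173²/(8 × 0.028) + 173 = 29929/0.224 + 173 ≈ 133784.6 mm ≈ 134 m.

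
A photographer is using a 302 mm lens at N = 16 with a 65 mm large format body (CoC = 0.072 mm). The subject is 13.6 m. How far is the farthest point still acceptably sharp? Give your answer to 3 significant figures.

16.3 m

Hyperfocal distance H = f²/(N·c) + f = 302²/(16 × 0.072) + 302 = 91204/1.152 + 302 ≈ 79472.1 mm ≈ 79.47 m.
Far limit Df = s·(H − f)/(H − s) = 13600 × (79472.1 − 302) / (79472.1 − 13600) = 13600 × 79170.1 / 65872.1 ≈ 16346 mm ≈ 16.3 m.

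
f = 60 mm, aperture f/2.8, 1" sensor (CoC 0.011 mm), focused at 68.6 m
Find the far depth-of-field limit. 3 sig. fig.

Hyperfocal distance H = f²/(N·c) + f = 60²/(2.8 × 0.011) + 60 = 3600/0.0308 + 60 ≈ 116943.1 mm ≈ 116.9 m.
Far limit Df = s·(H − f)/(H − s) = 68600 × (116943.1 − 60) / (116943.1 − 68600) = 68600 × 116883.1 / 48343.1 ≈ 165860 mm ≈ 166 m.

166 m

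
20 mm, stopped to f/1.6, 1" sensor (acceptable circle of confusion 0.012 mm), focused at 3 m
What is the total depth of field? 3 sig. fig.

Hyperfocal distance H = f²/(N·c) + f = 20²/(1.6 × 0.012) + 20 = 400/0.0192 + 20 ≈ 20853.3 mm ≈ 20.85 m.
Near limit Dn = s·(H − f)/(H + s − 2f) = 3000 × (20853.3 − 20) / (20853.3 + 3000 − 2 × 20) = 3000 × 20833.3 / 23813.3 ≈ 2624.58 mm.
Far limit Df = s·(H − f)/(H − s) = 3000 × (20853.3 − 20) / (20853.3 − 3000) = 3000 × 20833.3 / 17853.3 ≈ 3500.75 mm.
Depth of field = Df − Dn = 3500.75 − 2624.58 ≈ 876.17 mm ≈ 0.876 m.

0.876 m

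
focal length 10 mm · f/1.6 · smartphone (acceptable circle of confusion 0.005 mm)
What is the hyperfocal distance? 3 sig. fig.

12.5 m

Hyperfocal distance H = f²/(N·c) + f = 10²/(1.6 × 0.005) + 10 = 100/0.008 + 10 ≈ 12510.0 mm ≈ 12.5 m.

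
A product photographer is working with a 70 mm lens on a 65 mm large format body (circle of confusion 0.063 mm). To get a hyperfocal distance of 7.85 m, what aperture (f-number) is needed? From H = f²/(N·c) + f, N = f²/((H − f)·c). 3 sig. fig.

Rearrange H = f²/(N·c) + f for N: N = f² / ((H − f)·c).
N = 70² / ((7850 − 70) × 0.063) = 4900 / 490.1 ≈ 10.

f/10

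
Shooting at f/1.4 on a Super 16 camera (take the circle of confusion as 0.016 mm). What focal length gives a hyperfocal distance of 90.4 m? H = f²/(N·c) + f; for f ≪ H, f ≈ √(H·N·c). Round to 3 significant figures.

45.0 mm

From H = f²/(N·c) + f, with f ≪ H: f ≈ √(H·N·c) = √(90400 × 1.4 × 0.016) = √2025.0 ≈ 45.00 mm.
The +f correction barely moves this — solving exactly, f² + N·c·f − N·c·H = 0 ⇒ f = (−N·c + √((N·c)² + 4·N·c·H))/2 = (−0.0224 + √8099.8)/2 ≈ 44.988 mm, so f ≈ 45.0 mm.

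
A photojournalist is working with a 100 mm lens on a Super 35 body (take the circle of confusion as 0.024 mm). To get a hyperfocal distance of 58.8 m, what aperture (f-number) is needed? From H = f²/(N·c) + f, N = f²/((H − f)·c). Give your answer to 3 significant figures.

f/7.10

Rearrange H = f²/(N·c) + f for N: N = f² / ((H − f)·c).
N = 100² / ((58800 − 100) × 0.024) = 10000 / 1409 ≈ 7.10.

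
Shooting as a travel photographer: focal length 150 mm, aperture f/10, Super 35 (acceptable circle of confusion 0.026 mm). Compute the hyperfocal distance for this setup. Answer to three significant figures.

86.7 m

Hyperfocal distance H = f²/(N·c) + f = 150²/(10 × 0.026) + 150 = 22500/0.26 + 150 ≈ 86688.5 mm ≈ 86.7 m.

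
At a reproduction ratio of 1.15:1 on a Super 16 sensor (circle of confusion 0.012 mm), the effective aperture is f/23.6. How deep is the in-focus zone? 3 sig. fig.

0.428 mm

At magnification m, DoF ≈ 2·N_eff·c/m² = 2 × 23.6 × 0.012 / 1.15² = 0.5664 / 1.322 ≈ 0.428 mm.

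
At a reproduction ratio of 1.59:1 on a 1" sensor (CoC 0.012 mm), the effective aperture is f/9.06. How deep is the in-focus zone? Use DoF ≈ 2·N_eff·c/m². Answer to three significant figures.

At magnification m, DoF ≈ 2·N_eff·c/m² = 2 × 9.06 × 0.012 / 1.59² = 0.2174 / 2.528 ≈ 0.086 mm.

0.0860 mm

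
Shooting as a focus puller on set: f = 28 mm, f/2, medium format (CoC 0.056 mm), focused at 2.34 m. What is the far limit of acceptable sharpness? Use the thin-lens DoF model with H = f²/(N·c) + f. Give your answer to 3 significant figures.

3.49 m

Hyperfocal distance H = f²/(N·c) + f = 28²/(2 × 0.056) + 28 = 784/0.112 + 28 ≈ 7028.0 mm ≈ 7.028 m.
Far limit Df = s·(H − f)/(H − s) = 2340 × (7028.0 − 28) / (7028.0 − 2340) = 2340 × 7000.0 / 4688.0 ≈ 3494.0 mm ≈ 3.49 m.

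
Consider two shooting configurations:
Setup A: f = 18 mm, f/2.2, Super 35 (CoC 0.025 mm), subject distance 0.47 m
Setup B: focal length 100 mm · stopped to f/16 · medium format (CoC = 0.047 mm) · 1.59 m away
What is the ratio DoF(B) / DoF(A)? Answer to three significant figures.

Setup A: H = 18²/(2.2×0.025) + 18 ≈ 5908.9 mm; DoF = Df − Dn = 509.059 − 436.507 ≈ 72.552 mm.
Setup B: H = 100²/(16×0.047) + 100 ≈ 13397.9 mm; DoF = Df − Dn = 1790.64 − 1429.79 ≈ 360.85 mm.
Ratio = 360.85 / 72.552 ≈ 4.97.

4.97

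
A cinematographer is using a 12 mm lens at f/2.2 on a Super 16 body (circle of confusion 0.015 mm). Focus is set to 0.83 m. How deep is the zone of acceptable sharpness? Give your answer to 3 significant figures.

Hyperfocal distance H = f²/(N·c) + f = 12²/(2.2 × 0.015) + 12 = 144/0.033 + 12 ≈ 4375.6 mm ≈ 4.376 m.
Near limit Dn = s·(H − f)/(H + s − 2f) = 830 × (4375.6 − 12) / (4375.6 + 830 − 2 × 12) = 830 × 4363.6 / 5181.6 ≈ 698.97 mm.
Far limit Df = s·(H − f)/(H − s) = 830 × (4375.6 − 12) / (4375.6 − 830) = 830 × 4363.6 / 3545.6 ≈ 1021.49 mm.
Depth of field = Df − Dn = 1021.49 − 698.97 ≈ 322.52 mm.

323 mm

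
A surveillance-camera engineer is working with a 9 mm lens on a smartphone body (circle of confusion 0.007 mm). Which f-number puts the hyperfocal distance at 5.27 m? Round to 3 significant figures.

Rearrange H = f²/(N·c) + f for N: N = f² / ((H − f)·c).
N = 9² / ((5270 − 9) × 0.007) = 81 / 36.83 ≈ 2.20.

f/2.20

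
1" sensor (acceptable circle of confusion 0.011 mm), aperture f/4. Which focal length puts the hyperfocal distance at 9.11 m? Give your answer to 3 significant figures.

20.0 mm

From H = f²/(N·c) + f, with f ≪ H: f ≈ √(H·N·c) = √(9110 × 4 × 0.011) = √400.84 ≈ 20.02 mm.
The +f correction barely moves this — solving exactly, f² + N·c·f − N·c·H = 0 ⇒ f = (−N·c + √((N·c)² + 4·N·c·H))/2 = (−0.044 + √1603.4)/2 ≈ 19.999 mm, so f ≈ 20.0 mm.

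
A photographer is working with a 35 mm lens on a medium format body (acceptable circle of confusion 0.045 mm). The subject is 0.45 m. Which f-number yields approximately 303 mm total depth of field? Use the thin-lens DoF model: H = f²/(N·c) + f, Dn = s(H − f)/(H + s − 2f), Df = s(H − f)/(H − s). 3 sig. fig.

f/20

Write h = H − f = f²/(N·c). The thin-lens limits are Dn = s·h/(h + (s−f)) and Df = s·h/(h − (s−f)), so DoF = Df − Dn = 2·s·(s−f)·h / (h² − (s−f)²).
That is a quadratic in h: DoF·h² − 2·s·(s−f)·h − DoF·(s−f)² = 0 ⇒ h = (s−f)·(s + √(s² + DoF²)) / DoF = 415 × (450 + √(450² + 303²)) / 303 = 415 × (450 + 542.503) / 303 ≈ 1359.4 mm.
Then N = f²/(c·h) = 35² / (0.045 × 1359.4) = 1225 / 61.172 ≈ 20.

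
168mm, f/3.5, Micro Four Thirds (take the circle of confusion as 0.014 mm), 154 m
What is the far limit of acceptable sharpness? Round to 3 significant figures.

210 m

Hyperfocal distance H = f²/(N·c) + f = 168²/(3.5 × 0.014) + 168 = 28224/0.049 + 168 ≈ 576168.0 mm ≈ 576.2 m.
Far limit Df = s·(H − f)/(H − s) = 154000 × (576168.0 − 168) / (576168.0 − 154000) = 154000 × 576000.0 / 422168.0 ≈ 210115 mm ≈ 210 m.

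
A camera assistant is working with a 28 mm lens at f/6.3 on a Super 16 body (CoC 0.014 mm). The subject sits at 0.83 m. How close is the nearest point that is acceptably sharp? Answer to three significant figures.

0.761 m

Hyperfocal distance H = f²/(N·c) + f = 28²/(6.3 × 0.014) + 28 = 784/0.0882 + 28 ≈ 8916.9 mm ≈ 8.917 m.
Near limit Dn = s·(H − f)/(H + s − 2f) = 830 × (8916.9 − 28) / (8916.9 + 830 − 2 × 28) = 830 × 8888.9 / 9690.9 ≈ 761.31 mm ≈ 0.761 m.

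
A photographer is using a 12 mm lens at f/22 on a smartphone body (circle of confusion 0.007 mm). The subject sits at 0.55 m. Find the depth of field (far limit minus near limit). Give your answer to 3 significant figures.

0.946 m

Hyperfocal distance H = f²/(N·c) + f = 12²/(22 × 0.007) + 12 = 144/0.154 + 12 ≈ 947.1 mm ≈ 0.947 m.
Near limit Dn = s·(H − f)/(H + s − 2f) = 550 × (947.1 − 12) / (947.1 + 550 − 2 × 12) = 550 × 935.1 / 1473.1 ≈ 349.13 mm.
Far limit Df = s·(H − f)/(H − s) = 550 × (947.1 − 12) / (947.1 − 550) = 550 × 935.1 / 397.1 ≈ 1295.22 mm.
Depth of field = Df − Dn = 1295.22 − 349.13 ≈ 946.09 mm ≈ 0.946 m.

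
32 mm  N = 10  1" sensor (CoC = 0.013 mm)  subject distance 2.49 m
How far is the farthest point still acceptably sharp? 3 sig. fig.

3.62 m

Hyperfocal distance H = f²/(N·c) + f = 32²/(10 × 0.013) + 32 = 1024/0.13 + 32 ≈ 7908.9 mm ≈ 7.909 m.
Far limit Df = s·(H − f)/(H − s) = 2490 × (7908.9 − 32) / (7908.9 − 2490) = 2490 × 7876.9 / 5418.9 ≈ 3619.5 mm ≈ 3.62 m.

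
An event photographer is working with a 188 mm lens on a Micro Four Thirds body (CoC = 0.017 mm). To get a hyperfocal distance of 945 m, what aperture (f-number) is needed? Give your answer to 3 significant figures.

f/2.20

Rearrange H = f²/(N·c) + f for N: N = f² / ((H − f)·c).
N = 188² / ((945000 − 188) × 0.017) = 35344 / 16062 ≈ 2.20.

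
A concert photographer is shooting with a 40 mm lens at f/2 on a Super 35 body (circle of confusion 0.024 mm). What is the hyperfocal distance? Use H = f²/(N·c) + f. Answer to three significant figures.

33.4 m

Hyperfocal distance H = f²/(N·c) + f = 40²/(2 × 0.024) + 40 = 1600/0.048 + 40 ≈ 33373.3 mm ≈ 33.4 m.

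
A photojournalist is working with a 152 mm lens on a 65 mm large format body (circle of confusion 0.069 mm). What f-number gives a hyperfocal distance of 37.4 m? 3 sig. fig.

Rearrange H = f²/(N·c) + f for N: N = f² / ((H − f)·c).
N = 152² / ((37400 − 152) × 0.069) = 23104 / 2570 ≈ 8.99.

f/8.99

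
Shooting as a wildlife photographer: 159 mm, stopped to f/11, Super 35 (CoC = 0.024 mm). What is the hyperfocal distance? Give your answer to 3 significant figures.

Hyperfocal distance H = f²/(N·c) + f = 159²/(11 × 0.024) + 159 = 25281/0.264 + 159 ≈ 95920.4 mm ≈ 95.9 m.

95.9 m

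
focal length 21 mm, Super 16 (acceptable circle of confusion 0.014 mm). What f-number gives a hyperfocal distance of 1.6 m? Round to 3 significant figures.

f/19.9

Rearrange H = f²/(N·c) + f for N: N = f² / ((H − f)·c).
N = 21² / ((1600 − 21) × 0.014) = 441 / 22.11 ≈ 19.9.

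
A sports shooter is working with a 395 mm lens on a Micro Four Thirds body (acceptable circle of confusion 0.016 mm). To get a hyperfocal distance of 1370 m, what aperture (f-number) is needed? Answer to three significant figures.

Rearrange H = f²/(N·c) + f for N: N = f² / ((H − f)·c).
N = 395² / ((1370000 − 395) × 0.016) = 156025 / 21914 ≈ 7.12.

f/7.12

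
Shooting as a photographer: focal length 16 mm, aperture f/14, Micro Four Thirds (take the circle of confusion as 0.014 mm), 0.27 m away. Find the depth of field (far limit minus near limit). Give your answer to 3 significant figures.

Hyperfocal distance H = f²/(N·c) + f = 16²/(14 × 0.014) + 16 = 256/0.196 + 16 ≈ 1322.1 mm ≈ 1.322 m.
Near limit Dn = s·(H − f)/(H + s − 2f) = 270 × (1322.1 − 16) / (1322.1 + 270 − 2 × 16) = 270 × 1306.1 / 1560.1 ≈ 226.04 mm.
Far limit Df = s·(H − f)/(H − s) = 270 × (1322.1 − 16) / (1322.1 − 270) = 270 × 1306.1 / 1052.1 ≈ 335.18 mm.
Depth of field = Df − Dn = 335.18 − 226.04 ≈ 109.14 mm.

109 mm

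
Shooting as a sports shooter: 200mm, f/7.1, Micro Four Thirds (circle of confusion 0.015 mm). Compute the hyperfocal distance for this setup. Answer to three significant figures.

376 m

Hyperfocal distance H = f²/(N·c) + f = 200²/(7.1 × 0.015) + 200 = 40000/0.1065 + 200 ≈ 375786.9 mm ≈ 376 m.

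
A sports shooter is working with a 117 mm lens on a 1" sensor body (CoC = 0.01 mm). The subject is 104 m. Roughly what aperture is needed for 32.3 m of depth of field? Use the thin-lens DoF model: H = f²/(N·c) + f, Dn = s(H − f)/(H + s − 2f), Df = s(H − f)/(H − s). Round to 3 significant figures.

Write h = H − f = f²/(N·c). The thin-lens limits are Dn = s·h/(h + (s−f)) and Df = s·h/(h − (s−f)), so DoF = Df − Dn = 2·s·(s−f)·h / (h² − (s−f)²).
That is a quadratic in h: DoF·h² − 2·s·(s−f)·h − DoF·(s−f)² = 0 ⇒ h = (s−f)·(s + √(s² + DoF²)) / DoF = 103883 × (104000 + √(104000² + 32300²)) / 32300 = 103883 × (104000 + 108900) / 32300 ≈ 684728 mm.
Then N = f²/(c·h) = 117² / (0.01 × 684728) = 13689 / 6847.3 ≈ 2.00.

f/2.00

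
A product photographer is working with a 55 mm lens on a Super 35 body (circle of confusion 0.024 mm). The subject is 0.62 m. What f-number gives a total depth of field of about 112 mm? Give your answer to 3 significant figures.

Write h = H − f = f²/(N·c). The thin-lens limits are Dn = s·h/(h + (s−f)) and Df = s·h/(h − (s−f)), so DoF = Df − Dn = 2·s·(s−f)·h / (h² − (s−f)²).
That is a quadratic in h: DoF·h² − 2·s·(s−f)·h − DoF·(s−f)² = 0 ⇒ h = (s−f)·(s + √(s² + DoF²)) / DoF = 565 × (620 + √(620² + 112²)) / 112 = 565 × (620 + 630.035) / 112 ≈ 6306.0 mm.
Then N = f²/(c·h) = 55² / (0.024 × 6306.0) = 3025 / 151.34 ≈ 20.

f/20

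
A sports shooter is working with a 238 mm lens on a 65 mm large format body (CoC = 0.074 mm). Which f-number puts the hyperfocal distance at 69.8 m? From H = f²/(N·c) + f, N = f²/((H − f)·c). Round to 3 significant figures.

Rearrange H = f²/(N·c) + f for N: N = f² / ((H − f)·c).
N = 238² / ((69800 − 238) × 0.074) = 56644 / 5148 ≈ 11.

f/11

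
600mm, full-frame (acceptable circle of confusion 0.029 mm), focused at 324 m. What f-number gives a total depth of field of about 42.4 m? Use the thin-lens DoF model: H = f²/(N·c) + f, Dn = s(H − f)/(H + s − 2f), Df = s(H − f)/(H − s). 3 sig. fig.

Write h = H − f = f²/(N·c). The thin-lens limits are Dn = s·h/(h + (s−f)) and Df = s·h/(h − (s−f)), so DoF = Df − Dn = 2·s·(s−f)·h / (h² − (s−f)²).
That is a quadratic in h: DoF·h² − 2·s·(s−f)·h − DoF·(s−f)² = 0 ⇒ h = (s−f)·(s + √(s² + DoF²)) / DoF = 323400 × (324000 + √(324000² + 42400²)) / 42400 = 323400 × (324000 + 326763) / 42400 ≈ 4963599 mm.
Then N = f²/(c·h) = 600² / (0.029 × 4963599) = 360000 / 143944 ≈ 2.50.

f/2.50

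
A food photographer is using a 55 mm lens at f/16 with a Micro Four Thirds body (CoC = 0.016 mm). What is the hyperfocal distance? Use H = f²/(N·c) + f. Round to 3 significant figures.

Hyperfocal distance H = f²/(N·c) + f = 55²/(16 × 0.016) + 55 = 3025/0.256 + 55 ≈ 11871.4 mm ≈ 11.9 m.

11.9 m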